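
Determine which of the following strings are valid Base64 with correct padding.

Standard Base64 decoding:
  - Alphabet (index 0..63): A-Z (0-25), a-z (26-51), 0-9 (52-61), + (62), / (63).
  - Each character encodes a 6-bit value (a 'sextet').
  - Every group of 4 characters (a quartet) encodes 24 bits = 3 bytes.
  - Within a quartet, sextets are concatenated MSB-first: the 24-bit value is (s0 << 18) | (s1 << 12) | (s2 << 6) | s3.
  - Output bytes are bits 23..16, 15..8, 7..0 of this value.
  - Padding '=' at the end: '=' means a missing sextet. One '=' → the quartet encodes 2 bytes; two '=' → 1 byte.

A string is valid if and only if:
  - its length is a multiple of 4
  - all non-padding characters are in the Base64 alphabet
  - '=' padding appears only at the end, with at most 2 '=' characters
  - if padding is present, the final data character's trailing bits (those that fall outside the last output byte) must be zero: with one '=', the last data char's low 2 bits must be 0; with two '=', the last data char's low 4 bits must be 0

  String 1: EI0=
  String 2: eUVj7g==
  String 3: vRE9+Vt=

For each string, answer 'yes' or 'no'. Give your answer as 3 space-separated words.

Answer: yes yes no

Derivation:
String 1: 'EI0=' → valid
String 2: 'eUVj7g==' → valid
String 3: 'vRE9+Vt=' → invalid (bad trailing bits)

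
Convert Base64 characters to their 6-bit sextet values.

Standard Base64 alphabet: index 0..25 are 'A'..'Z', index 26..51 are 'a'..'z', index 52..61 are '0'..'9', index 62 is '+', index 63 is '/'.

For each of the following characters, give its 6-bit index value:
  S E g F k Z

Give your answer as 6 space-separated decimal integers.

'S': A..Z range, ord('S') − ord('A') = 18
'E': A..Z range, ord('E') − ord('A') = 4
'g': a..z range, 26 + ord('g') − ord('a') = 32
'F': A..Z range, ord('F') − ord('A') = 5
'k': a..z range, 26 + ord('k') − ord('a') = 36
'Z': A..Z range, ord('Z') − ord('A') = 25

Answer: 18 4 32 5 36 25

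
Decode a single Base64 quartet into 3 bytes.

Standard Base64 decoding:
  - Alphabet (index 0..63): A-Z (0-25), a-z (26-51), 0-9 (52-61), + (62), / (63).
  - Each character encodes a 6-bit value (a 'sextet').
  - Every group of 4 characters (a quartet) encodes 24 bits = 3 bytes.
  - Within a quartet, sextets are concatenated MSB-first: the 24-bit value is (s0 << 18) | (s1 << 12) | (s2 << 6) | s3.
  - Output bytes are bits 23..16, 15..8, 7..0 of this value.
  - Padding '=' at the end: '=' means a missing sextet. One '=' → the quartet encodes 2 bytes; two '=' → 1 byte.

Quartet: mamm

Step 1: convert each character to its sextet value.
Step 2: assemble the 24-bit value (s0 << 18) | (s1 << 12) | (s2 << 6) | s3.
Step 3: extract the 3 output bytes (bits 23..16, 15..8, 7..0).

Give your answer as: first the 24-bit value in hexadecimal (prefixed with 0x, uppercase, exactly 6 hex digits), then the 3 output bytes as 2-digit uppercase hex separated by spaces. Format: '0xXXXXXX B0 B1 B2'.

Answer: 0x99A9A6 99 A9 A6

Derivation:
Sextets: m=38, a=26, m=38, m=38
24-bit: (38<<18) | (26<<12) | (38<<6) | 38
      = 0x980000 | 0x01A000 | 0x000980 | 0x000026
      = 0x99A9A6
Bytes: (v>>16)&0xFF=99, (v>>8)&0xFF=A9, v&0xFF=A6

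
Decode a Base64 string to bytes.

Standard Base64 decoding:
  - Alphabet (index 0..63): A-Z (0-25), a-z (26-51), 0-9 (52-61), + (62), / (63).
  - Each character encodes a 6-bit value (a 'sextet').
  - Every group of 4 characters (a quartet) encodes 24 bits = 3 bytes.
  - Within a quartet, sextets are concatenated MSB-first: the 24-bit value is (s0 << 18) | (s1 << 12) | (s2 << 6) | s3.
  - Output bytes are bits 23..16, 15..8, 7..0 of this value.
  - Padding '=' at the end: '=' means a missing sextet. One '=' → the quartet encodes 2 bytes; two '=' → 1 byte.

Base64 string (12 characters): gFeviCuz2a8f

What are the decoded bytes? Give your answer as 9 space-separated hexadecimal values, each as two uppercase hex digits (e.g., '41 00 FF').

After char 0 ('g'=32): chars_in_quartet=1 acc=0x20 bytes_emitted=0
After char 1 ('F'=5): chars_in_quartet=2 acc=0x805 bytes_emitted=0
After char 2 ('e'=30): chars_in_quartet=3 acc=0x2015E bytes_emitted=0
After char 3 ('v'=47): chars_in_quartet=4 acc=0x8057AF -> emit 80 57 AF, reset; bytes_emitted=3
After char 4 ('i'=34): chars_in_quartet=1 acc=0x22 bytes_emitted=3
After char 5 ('C'=2): chars_in_quartet=2 acc=0x882 bytes_emitted=3
After char 6 ('u'=46): chars_in_quartet=3 acc=0x220AE bytes_emitted=3
After char 7 ('z'=51): chars_in_quartet=4 acc=0x882BB3 -> emit 88 2B B3, reset; bytes_emitted=6
After char 8 ('2'=54): chars_in_quartet=1 acc=0x36 bytes_emitted=6
After char 9 ('a'=26): chars_in_quartet=2 acc=0xD9A bytes_emitted=6
After char 10 ('8'=60): chars_in_quartet=3 acc=0x366BC bytes_emitted=6
After char 11 ('f'=31): chars_in_quartet=4 acc=0xD9AF1F -> emit D9 AF 1F, reset; bytes_emitted=9

Answer: 80 57 AF 88 2B B3 D9 AF 1F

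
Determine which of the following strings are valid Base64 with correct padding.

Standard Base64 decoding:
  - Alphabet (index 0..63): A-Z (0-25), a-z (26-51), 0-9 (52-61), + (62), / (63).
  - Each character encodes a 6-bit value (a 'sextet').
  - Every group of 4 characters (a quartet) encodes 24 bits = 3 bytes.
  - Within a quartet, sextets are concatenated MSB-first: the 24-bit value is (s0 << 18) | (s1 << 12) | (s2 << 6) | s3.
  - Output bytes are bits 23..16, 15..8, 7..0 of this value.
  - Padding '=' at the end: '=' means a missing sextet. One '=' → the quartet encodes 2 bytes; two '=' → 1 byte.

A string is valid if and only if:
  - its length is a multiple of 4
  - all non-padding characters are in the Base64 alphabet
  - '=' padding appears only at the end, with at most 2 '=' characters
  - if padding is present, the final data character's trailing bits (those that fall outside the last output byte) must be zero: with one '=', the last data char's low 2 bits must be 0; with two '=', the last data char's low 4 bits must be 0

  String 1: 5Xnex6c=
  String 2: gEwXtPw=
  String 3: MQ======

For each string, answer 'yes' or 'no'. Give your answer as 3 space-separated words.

String 1: '5Xnex6c=' → valid
String 2: 'gEwXtPw=' → valid
String 3: 'MQ======' → invalid (6 pad chars (max 2))

Answer: yes yes no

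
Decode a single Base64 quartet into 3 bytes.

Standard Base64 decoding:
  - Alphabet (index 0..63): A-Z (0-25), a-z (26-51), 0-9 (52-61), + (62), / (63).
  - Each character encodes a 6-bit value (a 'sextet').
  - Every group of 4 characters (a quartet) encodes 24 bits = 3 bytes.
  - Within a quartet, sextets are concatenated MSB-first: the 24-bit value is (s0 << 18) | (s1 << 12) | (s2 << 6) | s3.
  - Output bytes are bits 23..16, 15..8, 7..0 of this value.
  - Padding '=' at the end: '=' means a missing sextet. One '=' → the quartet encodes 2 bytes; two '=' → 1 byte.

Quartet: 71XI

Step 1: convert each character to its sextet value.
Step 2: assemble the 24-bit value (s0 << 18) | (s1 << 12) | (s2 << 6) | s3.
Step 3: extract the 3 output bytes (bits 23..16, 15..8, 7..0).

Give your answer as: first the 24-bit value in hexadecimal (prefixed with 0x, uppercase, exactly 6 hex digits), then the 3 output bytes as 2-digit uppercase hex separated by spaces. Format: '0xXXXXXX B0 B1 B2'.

Sextets: 7=59, 1=53, X=23, I=8
24-bit: (59<<18) | (53<<12) | (23<<6) | 8
      = 0xEC0000 | 0x035000 | 0x0005C0 | 0x000008
      = 0xEF55C8
Bytes: (v>>16)&0xFF=EF, (v>>8)&0xFF=55, v&0xFF=C8

Answer: 0xEF55C8 EF 55 C8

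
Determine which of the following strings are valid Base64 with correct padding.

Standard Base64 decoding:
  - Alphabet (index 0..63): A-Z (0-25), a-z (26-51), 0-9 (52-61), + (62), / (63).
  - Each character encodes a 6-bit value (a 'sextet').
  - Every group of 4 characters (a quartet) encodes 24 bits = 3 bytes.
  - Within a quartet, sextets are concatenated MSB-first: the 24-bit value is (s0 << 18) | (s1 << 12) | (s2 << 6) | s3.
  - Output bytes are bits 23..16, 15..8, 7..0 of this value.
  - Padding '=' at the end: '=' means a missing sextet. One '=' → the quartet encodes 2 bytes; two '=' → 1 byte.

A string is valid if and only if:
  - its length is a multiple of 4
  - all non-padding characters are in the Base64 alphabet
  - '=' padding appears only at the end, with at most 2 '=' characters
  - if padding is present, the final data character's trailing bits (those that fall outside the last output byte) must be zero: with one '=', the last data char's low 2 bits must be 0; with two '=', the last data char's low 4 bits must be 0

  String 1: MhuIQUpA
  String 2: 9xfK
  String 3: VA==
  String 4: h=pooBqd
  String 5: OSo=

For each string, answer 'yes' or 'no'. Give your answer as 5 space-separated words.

Answer: yes yes yes no yes

Derivation:
String 1: 'MhuIQUpA' → valid
String 2: '9xfK' → valid
String 3: 'VA==' → valid
String 4: 'h=pooBqd' → invalid (bad char(s): ['=']; '=' in middle)
String 5: 'OSo=' → valid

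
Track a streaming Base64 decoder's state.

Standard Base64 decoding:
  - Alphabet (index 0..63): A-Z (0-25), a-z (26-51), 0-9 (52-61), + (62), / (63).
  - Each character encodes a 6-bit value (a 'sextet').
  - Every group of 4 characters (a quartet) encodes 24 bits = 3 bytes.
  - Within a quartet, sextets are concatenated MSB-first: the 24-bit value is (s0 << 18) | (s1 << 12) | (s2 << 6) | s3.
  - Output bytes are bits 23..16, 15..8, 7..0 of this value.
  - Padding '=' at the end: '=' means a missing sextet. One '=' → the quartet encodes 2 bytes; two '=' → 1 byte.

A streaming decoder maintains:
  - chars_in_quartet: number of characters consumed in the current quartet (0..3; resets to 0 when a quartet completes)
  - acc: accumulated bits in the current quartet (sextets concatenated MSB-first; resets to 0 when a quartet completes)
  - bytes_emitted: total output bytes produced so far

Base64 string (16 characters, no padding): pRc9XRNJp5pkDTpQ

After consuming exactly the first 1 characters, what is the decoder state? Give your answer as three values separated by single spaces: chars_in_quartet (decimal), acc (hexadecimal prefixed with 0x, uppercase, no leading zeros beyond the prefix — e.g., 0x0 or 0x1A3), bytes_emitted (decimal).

Answer: 1 0x29 0

Derivation:
After char 0 ('p'=41): chars_in_quartet=1 acc=0x29 bytes_emitted=0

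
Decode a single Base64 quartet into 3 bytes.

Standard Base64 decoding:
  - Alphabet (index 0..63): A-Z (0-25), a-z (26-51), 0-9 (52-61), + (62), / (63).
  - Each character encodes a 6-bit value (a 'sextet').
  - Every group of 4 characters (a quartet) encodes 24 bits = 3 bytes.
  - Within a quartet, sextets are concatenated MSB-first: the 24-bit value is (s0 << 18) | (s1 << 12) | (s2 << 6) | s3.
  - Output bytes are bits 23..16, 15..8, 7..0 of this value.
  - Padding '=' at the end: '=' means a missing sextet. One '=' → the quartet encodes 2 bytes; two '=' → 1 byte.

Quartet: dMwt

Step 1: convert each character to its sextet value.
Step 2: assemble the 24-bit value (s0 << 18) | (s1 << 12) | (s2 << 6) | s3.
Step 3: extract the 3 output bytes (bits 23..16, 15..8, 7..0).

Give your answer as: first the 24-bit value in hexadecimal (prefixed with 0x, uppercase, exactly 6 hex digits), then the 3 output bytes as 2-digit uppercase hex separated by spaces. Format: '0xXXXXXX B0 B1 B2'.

Answer: 0x74CC2D 74 CC 2D

Derivation:
Sextets: d=29, M=12, w=48, t=45
24-bit: (29<<18) | (12<<12) | (48<<6) | 45
      = 0x740000 | 0x00C000 | 0x000C00 | 0x00002D
      = 0x74CC2D
Bytes: (v>>16)&0xFF=74, (v>>8)&0xFF=CC, v&0xFF=2D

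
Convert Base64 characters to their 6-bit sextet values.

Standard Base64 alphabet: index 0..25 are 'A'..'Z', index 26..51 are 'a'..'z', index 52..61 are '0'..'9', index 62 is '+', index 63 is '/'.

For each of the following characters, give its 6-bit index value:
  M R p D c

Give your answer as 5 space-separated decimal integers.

Answer: 12 17 41 3 28

Derivation:
'M': A..Z range, ord('M') − ord('A') = 12
'R': A..Z range, ord('R') − ord('A') = 17
'p': a..z range, 26 + ord('p') − ord('a') = 41
'D': A..Z range, ord('D') − ord('A') = 3
'c': a..z range, 26 + ord('c') − ord('a') = 28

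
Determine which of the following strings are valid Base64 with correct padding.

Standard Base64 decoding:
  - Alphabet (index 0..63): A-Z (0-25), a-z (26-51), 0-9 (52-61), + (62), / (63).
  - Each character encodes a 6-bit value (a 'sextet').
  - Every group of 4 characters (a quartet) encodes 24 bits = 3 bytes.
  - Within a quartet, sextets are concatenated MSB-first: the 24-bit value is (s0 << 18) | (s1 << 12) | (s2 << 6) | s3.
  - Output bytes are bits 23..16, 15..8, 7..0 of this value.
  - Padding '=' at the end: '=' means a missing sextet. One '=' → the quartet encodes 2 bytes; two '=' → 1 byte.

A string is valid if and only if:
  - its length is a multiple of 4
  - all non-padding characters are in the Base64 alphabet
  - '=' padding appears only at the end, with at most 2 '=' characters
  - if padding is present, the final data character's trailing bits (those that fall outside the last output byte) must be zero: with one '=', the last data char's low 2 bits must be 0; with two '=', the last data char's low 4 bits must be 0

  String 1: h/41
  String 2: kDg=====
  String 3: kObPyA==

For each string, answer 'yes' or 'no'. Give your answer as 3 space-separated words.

Answer: yes no yes

Derivation:
String 1: 'h/41' → valid
String 2: 'kDg=====' → invalid (5 pad chars (max 2))
String 3: 'kObPyA==' → valid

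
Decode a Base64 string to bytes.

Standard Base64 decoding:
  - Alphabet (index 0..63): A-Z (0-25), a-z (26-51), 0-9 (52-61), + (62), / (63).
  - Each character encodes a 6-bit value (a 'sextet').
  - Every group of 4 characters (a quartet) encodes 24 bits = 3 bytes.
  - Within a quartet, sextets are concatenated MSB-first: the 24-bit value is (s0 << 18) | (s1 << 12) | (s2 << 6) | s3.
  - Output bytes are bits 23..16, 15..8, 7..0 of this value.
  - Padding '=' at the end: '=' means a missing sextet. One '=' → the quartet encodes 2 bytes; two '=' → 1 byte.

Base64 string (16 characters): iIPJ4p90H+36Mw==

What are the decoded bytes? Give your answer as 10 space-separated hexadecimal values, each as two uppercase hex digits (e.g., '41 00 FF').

After char 0 ('i'=34): chars_in_quartet=1 acc=0x22 bytes_emitted=0
After char 1 ('I'=8): chars_in_quartet=2 acc=0x888 bytes_emitted=0
After char 2 ('P'=15): chars_in_quartet=3 acc=0x2220F bytes_emitted=0
After char 3 ('J'=9): chars_in_quartet=4 acc=0x8883C9 -> emit 88 83 C9, reset; bytes_emitted=3
After char 4 ('4'=56): chars_in_quartet=1 acc=0x38 bytes_emitted=3
After char 5 ('p'=41): chars_in_quartet=2 acc=0xE29 bytes_emitted=3
After char 6 ('9'=61): chars_in_quartet=3 acc=0x38A7D bytes_emitted=3
After char 7 ('0'=52): chars_in_quartet=4 acc=0xE29F74 -> emit E2 9F 74, reset; bytes_emitted=6
After char 8 ('H'=7): chars_in_quartet=1 acc=0x7 bytes_emitted=6
After char 9 ('+'=62): chars_in_quartet=2 acc=0x1FE bytes_emitted=6
After char 10 ('3'=55): chars_in_quartet=3 acc=0x7FB7 bytes_emitted=6
After char 11 ('6'=58): chars_in_quartet=4 acc=0x1FEDFA -> emit 1F ED FA, reset; bytes_emitted=9
After char 12 ('M'=12): chars_in_quartet=1 acc=0xC bytes_emitted=9
After char 13 ('w'=48): chars_in_quartet=2 acc=0x330 bytes_emitted=9
Padding '==': partial quartet acc=0x330 -> emit 33; bytes_emitted=10

Answer: 88 83 C9 E2 9F 74 1F ED FA 33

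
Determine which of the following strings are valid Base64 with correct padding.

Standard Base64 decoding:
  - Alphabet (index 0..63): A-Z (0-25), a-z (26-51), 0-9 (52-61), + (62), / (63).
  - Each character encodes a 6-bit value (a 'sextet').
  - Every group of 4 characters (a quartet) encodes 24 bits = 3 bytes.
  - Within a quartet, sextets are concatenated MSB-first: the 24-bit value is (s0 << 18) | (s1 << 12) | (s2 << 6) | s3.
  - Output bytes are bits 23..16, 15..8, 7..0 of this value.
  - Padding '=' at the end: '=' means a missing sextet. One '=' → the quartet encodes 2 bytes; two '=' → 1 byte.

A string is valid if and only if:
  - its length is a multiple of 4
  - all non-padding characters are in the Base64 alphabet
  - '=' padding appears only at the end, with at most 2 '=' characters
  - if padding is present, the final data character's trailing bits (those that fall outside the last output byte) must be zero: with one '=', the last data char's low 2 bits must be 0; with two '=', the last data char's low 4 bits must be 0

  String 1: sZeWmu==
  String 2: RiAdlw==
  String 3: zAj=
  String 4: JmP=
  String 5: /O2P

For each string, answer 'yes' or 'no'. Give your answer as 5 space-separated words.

String 1: 'sZeWmu==' → invalid (bad trailing bits)
String 2: 'RiAdlw==' → valid
String 3: 'zAj=' → invalid (bad trailing bits)
String 4: 'JmP=' → invalid (bad trailing bits)
String 5: '/O2P' → valid

Answer: no yes no no yes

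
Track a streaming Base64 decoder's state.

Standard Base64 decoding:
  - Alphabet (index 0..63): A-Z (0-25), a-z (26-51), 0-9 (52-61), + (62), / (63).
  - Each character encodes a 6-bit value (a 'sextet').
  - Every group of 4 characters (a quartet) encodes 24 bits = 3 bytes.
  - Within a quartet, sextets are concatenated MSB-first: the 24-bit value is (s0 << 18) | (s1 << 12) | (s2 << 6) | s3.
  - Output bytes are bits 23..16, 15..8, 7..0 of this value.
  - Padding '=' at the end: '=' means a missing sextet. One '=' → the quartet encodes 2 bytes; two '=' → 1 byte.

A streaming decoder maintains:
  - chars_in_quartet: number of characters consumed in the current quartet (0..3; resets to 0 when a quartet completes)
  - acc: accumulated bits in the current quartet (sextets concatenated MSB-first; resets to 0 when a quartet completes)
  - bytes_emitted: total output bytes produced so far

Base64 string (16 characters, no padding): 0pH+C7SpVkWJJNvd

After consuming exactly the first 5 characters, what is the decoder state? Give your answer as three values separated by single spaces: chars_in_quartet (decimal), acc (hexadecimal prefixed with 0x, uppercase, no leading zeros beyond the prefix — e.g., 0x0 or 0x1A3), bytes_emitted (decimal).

Answer: 1 0x2 3

Derivation:
After char 0 ('0'=52): chars_in_quartet=1 acc=0x34 bytes_emitted=0
After char 1 ('p'=41): chars_in_quartet=2 acc=0xD29 bytes_emitted=0
After char 2 ('H'=7): chars_in_quartet=3 acc=0x34A47 bytes_emitted=0
After char 3 ('+'=62): chars_in_quartet=4 acc=0xD291FE -> emit D2 91 FE, reset; bytes_emitted=3
After char 4 ('C'=2): chars_in_quartet=1 acc=0x2 bytes_emitted=3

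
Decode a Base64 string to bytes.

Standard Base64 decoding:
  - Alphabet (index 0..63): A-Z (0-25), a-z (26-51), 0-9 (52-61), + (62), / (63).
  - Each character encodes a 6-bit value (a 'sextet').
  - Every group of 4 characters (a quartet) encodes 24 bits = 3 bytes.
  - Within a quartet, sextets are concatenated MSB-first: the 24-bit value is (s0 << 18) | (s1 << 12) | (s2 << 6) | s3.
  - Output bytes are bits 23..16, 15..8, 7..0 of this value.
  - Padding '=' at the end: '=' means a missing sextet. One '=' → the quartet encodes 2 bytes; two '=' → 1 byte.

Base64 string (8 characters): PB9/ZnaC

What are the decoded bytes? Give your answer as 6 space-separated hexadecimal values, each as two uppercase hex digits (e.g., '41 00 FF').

Answer: 3C 1F 7F 66 76 82

Derivation:
After char 0 ('P'=15): chars_in_quartet=1 acc=0xF bytes_emitted=0
After char 1 ('B'=1): chars_in_quartet=2 acc=0x3C1 bytes_emitted=0
After char 2 ('9'=61): chars_in_quartet=3 acc=0xF07D bytes_emitted=0
After char 3 ('/'=63): chars_in_quartet=4 acc=0x3C1F7F -> emit 3C 1F 7F, reset; bytes_emitted=3
After char 4 ('Z'=25): chars_in_quartet=1 acc=0x19 bytes_emitted=3
After char 5 ('n'=39): chars_in_quartet=2 acc=0x667 bytes_emitted=3
After char 6 ('a'=26): chars_in_quartet=3 acc=0x199DA bytes_emitted=3
After char 7 ('C'=2): chars_in_quartet=4 acc=0x667682 -> emit 66 76 82, reset; bytes_emitted=6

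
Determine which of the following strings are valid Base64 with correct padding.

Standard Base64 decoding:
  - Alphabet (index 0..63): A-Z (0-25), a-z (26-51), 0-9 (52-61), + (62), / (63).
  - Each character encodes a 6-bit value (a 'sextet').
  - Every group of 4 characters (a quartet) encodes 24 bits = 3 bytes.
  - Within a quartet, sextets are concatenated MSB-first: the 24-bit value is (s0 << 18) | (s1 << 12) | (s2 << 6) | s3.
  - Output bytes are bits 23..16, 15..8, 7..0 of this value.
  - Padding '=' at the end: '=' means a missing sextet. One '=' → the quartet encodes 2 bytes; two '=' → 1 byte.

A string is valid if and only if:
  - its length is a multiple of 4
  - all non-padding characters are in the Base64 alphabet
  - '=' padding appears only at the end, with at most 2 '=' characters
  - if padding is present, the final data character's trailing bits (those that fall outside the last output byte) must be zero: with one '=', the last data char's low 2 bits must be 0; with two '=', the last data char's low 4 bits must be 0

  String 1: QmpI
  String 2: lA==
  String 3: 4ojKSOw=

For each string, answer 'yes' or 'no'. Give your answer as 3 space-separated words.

Answer: yes yes yes

Derivation:
String 1: 'QmpI' → valid
String 2: 'lA==' → valid
String 3: '4ojKSOw=' → valid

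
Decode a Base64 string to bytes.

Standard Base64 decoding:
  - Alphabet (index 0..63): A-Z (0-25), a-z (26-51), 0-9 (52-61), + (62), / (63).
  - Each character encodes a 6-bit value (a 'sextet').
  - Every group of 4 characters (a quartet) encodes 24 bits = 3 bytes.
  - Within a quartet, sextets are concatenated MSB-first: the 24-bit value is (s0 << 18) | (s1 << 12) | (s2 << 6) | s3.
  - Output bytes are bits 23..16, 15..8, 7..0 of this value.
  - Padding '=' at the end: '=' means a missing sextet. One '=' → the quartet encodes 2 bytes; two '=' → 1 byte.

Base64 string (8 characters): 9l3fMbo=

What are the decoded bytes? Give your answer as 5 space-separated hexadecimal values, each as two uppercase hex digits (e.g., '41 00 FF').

After char 0 ('9'=61): chars_in_quartet=1 acc=0x3D bytes_emitted=0
After char 1 ('l'=37): chars_in_quartet=2 acc=0xF65 bytes_emitted=0
After char 2 ('3'=55): chars_in_quartet=3 acc=0x3D977 bytes_emitted=0
After char 3 ('f'=31): chars_in_quartet=4 acc=0xF65DDF -> emit F6 5D DF, reset; bytes_emitted=3
After char 4 ('M'=12): chars_in_quartet=1 acc=0xC bytes_emitted=3
After char 5 ('b'=27): chars_in_quartet=2 acc=0x31B bytes_emitted=3
After char 6 ('o'=40): chars_in_quartet=3 acc=0xC6E8 bytes_emitted=3
Padding '=': partial quartet acc=0xC6E8 -> emit 31 BA; bytes_emitted=5

Answer: F6 5D DF 31 BA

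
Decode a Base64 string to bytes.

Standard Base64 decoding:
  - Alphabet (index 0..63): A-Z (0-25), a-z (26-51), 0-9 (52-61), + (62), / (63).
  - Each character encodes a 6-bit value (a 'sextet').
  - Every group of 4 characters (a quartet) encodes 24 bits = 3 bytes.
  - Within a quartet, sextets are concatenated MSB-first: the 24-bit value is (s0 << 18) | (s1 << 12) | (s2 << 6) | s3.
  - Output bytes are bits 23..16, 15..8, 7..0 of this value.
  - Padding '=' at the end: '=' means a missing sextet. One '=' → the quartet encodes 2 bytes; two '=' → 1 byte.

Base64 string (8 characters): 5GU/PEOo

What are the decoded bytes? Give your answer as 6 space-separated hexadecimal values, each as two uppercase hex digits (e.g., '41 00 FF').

Answer: E4 65 3F 3C 43 A8

Derivation:
After char 0 ('5'=57): chars_in_quartet=1 acc=0x39 bytes_emitted=0
After char 1 ('G'=6): chars_in_quartet=2 acc=0xE46 bytes_emitted=0
After char 2 ('U'=20): chars_in_quartet=3 acc=0x39194 bytes_emitted=0
After char 3 ('/'=63): chars_in_quartet=4 acc=0xE4653F -> emit E4 65 3F, reset; bytes_emitted=3
After char 4 ('P'=15): chars_in_quartet=1 acc=0xF bytes_emitted=3
After char 5 ('E'=4): chars_in_quartet=2 acc=0x3C4 bytes_emitted=3
After char 6 ('O'=14): chars_in_quartet=3 acc=0xF10E bytes_emitted=3
After char 7 ('o'=40): chars_in_quartet=4 acc=0x3C43A8 -> emit 3C 43 A8, reset; bytes_emitted=6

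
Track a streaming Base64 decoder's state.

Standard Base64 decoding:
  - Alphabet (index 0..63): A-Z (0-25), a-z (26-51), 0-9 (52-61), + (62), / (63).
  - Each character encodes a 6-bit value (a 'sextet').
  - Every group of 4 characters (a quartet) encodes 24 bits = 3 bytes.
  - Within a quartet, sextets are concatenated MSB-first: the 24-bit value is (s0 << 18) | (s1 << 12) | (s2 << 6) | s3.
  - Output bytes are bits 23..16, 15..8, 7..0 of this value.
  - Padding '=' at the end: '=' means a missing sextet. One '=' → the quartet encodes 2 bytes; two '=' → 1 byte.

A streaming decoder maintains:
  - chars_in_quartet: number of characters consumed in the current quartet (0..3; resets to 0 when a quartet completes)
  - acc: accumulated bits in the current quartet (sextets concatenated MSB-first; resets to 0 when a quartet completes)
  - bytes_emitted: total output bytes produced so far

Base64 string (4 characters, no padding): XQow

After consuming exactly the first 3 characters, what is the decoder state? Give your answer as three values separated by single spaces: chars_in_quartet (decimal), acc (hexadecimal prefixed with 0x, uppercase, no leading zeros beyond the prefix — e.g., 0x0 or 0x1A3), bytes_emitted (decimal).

Answer: 3 0x17428 0

Derivation:
After char 0 ('X'=23): chars_in_quartet=1 acc=0x17 bytes_emitted=0
After char 1 ('Q'=16): chars_in_quartet=2 acc=0x5D0 bytes_emitted=0
After char 2 ('o'=40): chars_in_quartet=3 acc=0x17428 bytes_emitted=0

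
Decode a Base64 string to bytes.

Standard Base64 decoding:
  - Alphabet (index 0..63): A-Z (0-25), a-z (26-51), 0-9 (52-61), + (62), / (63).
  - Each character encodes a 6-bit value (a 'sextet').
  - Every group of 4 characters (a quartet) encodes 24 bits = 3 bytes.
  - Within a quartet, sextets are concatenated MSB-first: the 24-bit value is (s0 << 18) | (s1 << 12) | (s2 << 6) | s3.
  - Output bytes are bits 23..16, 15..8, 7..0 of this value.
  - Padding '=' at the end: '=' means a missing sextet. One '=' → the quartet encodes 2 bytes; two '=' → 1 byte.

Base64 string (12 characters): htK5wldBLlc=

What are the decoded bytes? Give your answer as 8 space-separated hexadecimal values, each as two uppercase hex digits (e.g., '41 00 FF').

After char 0 ('h'=33): chars_in_quartet=1 acc=0x21 bytes_emitted=0
After char 1 ('t'=45): chars_in_quartet=2 acc=0x86D bytes_emitted=0
After char 2 ('K'=10): chars_in_quartet=3 acc=0x21B4A bytes_emitted=0
After char 3 ('5'=57): chars_in_quartet=4 acc=0x86D2B9 -> emit 86 D2 B9, reset; bytes_emitted=3
After char 4 ('w'=48): chars_in_quartet=1 acc=0x30 bytes_emitted=3
After char 5 ('l'=37): chars_in_quartet=2 acc=0xC25 bytes_emitted=3
After char 6 ('d'=29): chars_in_quartet=3 acc=0x3095D bytes_emitted=3
After char 7 ('B'=1): chars_in_quartet=4 acc=0xC25741 -> emit C2 57 41, reset; bytes_emitted=6
After char 8 ('L'=11): chars_in_quartet=1 acc=0xB bytes_emitted=6
After char 9 ('l'=37): chars_in_quartet=2 acc=0x2E5 bytes_emitted=6
After char 10 ('c'=28): chars_in_quartet=3 acc=0xB95C bytes_emitted=6
Padding '=': partial quartet acc=0xB95C -> emit 2E 57; bytes_emitted=8

Answer: 86 D2 B9 C2 57 41 2E 57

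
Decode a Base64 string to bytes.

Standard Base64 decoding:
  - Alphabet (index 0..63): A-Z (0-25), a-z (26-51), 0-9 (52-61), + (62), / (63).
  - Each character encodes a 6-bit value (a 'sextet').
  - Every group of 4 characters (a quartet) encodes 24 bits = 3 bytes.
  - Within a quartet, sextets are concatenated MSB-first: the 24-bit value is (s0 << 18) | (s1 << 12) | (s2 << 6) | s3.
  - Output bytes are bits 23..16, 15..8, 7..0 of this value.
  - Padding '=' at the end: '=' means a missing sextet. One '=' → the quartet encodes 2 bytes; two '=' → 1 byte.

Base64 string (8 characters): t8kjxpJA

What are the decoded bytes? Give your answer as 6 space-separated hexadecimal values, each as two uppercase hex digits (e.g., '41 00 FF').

After char 0 ('t'=45): chars_in_quartet=1 acc=0x2D bytes_emitted=0
After char 1 ('8'=60): chars_in_quartet=2 acc=0xB7C bytes_emitted=0
After char 2 ('k'=36): chars_in_quartet=3 acc=0x2DF24 bytes_emitted=0
After char 3 ('j'=35): chars_in_quartet=4 acc=0xB7C923 -> emit B7 C9 23, reset; bytes_emitted=3
After char 4 ('x'=49): chars_in_quartet=1 acc=0x31 bytes_emitted=3
After char 5 ('p'=41): chars_in_quartet=2 acc=0xC69 bytes_emitted=3
After char 6 ('J'=9): chars_in_quartet=3 acc=0x31A49 bytes_emitted=3
After char 7 ('A'=0): chars_in_quartet=4 acc=0xC69240 -> emit C6 92 40, reset; bytes_emitted=6

Answer: B7 C9 23 C6 92 40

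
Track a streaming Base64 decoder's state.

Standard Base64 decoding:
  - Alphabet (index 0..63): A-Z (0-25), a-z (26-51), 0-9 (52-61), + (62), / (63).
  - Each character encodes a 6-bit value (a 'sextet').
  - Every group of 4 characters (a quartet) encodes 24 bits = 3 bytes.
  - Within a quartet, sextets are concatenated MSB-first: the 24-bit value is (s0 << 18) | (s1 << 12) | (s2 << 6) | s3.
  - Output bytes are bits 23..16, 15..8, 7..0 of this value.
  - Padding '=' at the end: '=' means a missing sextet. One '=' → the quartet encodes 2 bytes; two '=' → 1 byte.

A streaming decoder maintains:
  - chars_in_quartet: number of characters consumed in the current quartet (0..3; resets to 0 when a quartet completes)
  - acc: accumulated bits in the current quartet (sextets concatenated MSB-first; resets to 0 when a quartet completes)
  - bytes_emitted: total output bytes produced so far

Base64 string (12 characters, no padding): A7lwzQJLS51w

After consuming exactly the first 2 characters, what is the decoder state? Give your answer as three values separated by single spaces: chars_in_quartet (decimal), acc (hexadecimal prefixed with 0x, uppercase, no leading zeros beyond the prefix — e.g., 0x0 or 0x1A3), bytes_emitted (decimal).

Answer: 2 0x3B 0

Derivation:
After char 0 ('A'=0): chars_in_quartet=1 acc=0x0 bytes_emitted=0
After char 1 ('7'=59): chars_in_quartet=2 acc=0x3B bytes_emitted=0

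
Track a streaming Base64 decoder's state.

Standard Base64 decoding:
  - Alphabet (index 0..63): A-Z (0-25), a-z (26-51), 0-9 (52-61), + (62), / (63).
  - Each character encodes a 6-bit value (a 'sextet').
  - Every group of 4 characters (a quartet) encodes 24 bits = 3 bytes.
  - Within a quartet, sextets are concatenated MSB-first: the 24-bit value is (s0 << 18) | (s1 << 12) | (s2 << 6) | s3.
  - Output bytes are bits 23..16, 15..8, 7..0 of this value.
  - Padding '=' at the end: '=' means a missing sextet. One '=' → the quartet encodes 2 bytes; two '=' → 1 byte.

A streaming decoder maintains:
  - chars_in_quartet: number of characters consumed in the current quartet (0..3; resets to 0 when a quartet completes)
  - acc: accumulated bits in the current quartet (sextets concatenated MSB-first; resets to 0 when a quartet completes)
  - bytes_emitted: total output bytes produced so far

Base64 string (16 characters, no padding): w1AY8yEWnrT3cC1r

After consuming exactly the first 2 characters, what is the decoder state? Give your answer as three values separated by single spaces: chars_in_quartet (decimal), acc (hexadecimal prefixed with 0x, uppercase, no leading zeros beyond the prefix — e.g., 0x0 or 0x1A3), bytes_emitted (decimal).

Answer: 2 0xC35 0

Derivation:
After char 0 ('w'=48): chars_in_quartet=1 acc=0x30 bytes_emitted=0
After char 1 ('1'=53): chars_in_quartet=2 acc=0xC35 bytes_emitted=0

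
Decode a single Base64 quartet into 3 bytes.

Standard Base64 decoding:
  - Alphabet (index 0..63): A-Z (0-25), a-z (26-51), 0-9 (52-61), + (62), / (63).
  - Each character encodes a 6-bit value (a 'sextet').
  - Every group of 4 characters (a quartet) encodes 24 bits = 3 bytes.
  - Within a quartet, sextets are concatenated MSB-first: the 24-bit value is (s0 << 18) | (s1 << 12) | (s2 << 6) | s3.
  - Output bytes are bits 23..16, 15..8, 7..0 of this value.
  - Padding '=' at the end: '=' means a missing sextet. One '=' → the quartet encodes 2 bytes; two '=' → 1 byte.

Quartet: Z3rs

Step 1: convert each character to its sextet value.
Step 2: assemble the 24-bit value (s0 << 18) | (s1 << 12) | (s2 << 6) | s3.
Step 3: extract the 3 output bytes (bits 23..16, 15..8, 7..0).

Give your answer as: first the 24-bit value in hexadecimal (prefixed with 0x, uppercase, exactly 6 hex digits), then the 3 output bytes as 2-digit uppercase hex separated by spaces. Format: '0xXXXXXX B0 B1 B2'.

Sextets: Z=25, 3=55, r=43, s=44
24-bit: (25<<18) | (55<<12) | (43<<6) | 44
      = 0x640000 | 0x037000 | 0x000AC0 | 0x00002C
      = 0x677AEC
Bytes: (v>>16)&0xFF=67, (v>>8)&0xFF=7A, v&0xFF=EC

Answer: 0x677AEC 67 7A EC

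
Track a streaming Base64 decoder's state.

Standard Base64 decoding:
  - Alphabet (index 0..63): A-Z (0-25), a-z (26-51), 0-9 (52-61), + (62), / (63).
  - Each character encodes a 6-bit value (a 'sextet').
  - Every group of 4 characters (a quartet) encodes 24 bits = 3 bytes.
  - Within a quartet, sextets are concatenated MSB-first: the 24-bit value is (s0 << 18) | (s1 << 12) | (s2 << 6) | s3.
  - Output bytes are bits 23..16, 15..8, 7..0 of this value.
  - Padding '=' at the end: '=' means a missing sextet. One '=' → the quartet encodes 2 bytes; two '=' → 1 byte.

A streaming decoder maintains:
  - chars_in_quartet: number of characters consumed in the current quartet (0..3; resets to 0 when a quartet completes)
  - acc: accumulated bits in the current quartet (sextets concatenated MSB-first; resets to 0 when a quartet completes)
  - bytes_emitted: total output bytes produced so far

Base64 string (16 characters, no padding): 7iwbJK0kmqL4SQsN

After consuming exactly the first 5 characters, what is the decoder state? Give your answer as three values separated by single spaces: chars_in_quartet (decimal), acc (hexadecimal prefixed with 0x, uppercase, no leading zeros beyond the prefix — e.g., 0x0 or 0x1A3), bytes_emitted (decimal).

After char 0 ('7'=59): chars_in_quartet=1 acc=0x3B bytes_emitted=0
After char 1 ('i'=34): chars_in_quartet=2 acc=0xEE2 bytes_emitted=0
After char 2 ('w'=48): chars_in_quartet=3 acc=0x3B8B0 bytes_emitted=0
After char 3 ('b'=27): chars_in_quartet=4 acc=0xEE2C1B -> emit EE 2C 1B, reset; bytes_emitted=3
After char 4 ('J'=9): chars_in_quartet=1 acc=0x9 bytes_emitted=3

Answer: 1 0x9 3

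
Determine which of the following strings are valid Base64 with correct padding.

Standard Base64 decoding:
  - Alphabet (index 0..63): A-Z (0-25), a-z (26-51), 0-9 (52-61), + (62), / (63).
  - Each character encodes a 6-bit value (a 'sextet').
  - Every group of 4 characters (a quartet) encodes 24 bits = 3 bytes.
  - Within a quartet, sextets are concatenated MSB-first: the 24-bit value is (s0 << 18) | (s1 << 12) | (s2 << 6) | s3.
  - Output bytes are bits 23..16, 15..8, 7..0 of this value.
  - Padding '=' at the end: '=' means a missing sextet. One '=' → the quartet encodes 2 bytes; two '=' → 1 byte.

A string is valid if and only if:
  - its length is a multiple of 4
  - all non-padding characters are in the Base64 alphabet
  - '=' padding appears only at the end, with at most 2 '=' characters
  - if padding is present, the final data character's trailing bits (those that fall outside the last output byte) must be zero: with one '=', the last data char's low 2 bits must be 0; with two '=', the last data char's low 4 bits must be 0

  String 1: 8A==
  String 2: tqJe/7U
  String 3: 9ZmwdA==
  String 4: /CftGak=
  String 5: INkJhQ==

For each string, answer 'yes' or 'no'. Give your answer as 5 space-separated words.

Answer: yes no yes yes yes

Derivation:
String 1: '8A==' → valid
String 2: 'tqJe/7U' → invalid (len=7 not mult of 4)
String 3: '9ZmwdA==' → valid
String 4: '/CftGak=' → valid
String 5: 'INkJhQ==' → valid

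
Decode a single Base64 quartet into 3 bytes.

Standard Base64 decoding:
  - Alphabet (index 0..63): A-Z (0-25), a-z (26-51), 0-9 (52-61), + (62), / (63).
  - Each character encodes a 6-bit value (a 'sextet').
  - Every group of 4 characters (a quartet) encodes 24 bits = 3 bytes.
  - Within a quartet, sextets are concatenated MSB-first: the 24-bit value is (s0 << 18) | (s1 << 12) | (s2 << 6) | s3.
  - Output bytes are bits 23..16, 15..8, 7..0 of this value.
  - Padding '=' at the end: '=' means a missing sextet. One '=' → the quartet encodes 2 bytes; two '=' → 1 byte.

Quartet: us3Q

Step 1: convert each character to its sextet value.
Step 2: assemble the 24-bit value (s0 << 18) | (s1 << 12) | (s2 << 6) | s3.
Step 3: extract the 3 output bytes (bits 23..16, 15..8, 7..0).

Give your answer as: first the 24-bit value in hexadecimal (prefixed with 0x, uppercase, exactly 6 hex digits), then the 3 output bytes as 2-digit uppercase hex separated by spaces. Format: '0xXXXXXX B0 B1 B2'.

Sextets: u=46, s=44, 3=55, Q=16
24-bit: (46<<18) | (44<<12) | (55<<6) | 16
      = 0xB80000 | 0x02C000 | 0x000DC0 | 0x000010
      = 0xBACDD0
Bytes: (v>>16)&0xFF=BA, (v>>8)&0xFF=CD, v&0xFF=D0

Answer: 0xBACDD0 BA CD D0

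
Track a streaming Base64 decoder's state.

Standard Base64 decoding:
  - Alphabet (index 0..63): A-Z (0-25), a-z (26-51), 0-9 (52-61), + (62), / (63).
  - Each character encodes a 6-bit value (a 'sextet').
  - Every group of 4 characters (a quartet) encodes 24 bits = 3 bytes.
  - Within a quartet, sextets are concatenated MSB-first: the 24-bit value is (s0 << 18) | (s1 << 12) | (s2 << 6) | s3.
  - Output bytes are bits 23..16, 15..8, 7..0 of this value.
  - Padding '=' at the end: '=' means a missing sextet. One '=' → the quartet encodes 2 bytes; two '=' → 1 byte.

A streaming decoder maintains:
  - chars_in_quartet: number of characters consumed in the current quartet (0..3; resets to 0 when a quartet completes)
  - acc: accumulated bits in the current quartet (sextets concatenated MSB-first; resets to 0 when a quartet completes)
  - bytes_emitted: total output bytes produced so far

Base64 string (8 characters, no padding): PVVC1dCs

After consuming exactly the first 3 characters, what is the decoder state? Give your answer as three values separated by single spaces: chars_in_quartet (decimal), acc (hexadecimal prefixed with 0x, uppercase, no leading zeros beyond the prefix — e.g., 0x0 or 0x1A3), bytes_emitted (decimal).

After char 0 ('P'=15): chars_in_quartet=1 acc=0xF bytes_emitted=0
After char 1 ('V'=21): chars_in_quartet=2 acc=0x3D5 bytes_emitted=0
After char 2 ('V'=21): chars_in_quartet=3 acc=0xF555 bytes_emitted=0

Answer: 3 0xF555 0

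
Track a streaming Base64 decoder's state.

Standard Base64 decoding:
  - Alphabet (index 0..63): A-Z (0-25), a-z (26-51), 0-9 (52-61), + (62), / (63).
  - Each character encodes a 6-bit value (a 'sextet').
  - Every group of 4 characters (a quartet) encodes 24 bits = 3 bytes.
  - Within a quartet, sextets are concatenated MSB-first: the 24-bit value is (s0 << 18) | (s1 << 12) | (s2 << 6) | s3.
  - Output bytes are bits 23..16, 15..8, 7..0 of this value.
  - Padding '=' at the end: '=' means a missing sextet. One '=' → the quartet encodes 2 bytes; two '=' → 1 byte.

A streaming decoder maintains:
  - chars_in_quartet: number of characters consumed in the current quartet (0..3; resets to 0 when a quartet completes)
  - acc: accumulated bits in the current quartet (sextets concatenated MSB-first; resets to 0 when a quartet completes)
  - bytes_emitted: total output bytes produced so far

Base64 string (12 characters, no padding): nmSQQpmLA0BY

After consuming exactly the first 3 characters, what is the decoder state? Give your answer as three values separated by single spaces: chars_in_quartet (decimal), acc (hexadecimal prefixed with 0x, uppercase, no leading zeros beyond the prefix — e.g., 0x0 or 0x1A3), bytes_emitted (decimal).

After char 0 ('n'=39): chars_in_quartet=1 acc=0x27 bytes_emitted=0
After char 1 ('m'=38): chars_in_quartet=2 acc=0x9E6 bytes_emitted=0
After char 2 ('S'=18): chars_in_quartet=3 acc=0x27992 bytes_emitted=0

Answer: 3 0x27992 0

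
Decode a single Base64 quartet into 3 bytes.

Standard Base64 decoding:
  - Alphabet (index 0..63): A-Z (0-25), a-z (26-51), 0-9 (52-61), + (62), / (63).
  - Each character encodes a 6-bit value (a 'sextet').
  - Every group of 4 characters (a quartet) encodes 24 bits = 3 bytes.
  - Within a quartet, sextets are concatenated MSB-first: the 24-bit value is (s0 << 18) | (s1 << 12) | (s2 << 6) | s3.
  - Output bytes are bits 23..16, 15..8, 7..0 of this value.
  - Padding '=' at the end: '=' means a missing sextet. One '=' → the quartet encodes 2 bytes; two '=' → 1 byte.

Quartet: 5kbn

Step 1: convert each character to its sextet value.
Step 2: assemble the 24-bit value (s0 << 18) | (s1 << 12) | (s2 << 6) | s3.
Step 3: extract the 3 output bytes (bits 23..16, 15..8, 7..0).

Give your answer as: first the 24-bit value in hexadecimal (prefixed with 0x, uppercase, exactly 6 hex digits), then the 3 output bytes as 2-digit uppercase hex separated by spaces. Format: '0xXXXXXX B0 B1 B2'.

Answer: 0xE646E7 E6 46 E7

Derivation:
Sextets: 5=57, k=36, b=27, n=39
24-bit: (57<<18) | (36<<12) | (27<<6) | 39
      = 0xE40000 | 0x024000 | 0x0006C0 | 0x000027
      = 0xE646E7
Bytes: (v>>16)&0xFF=E6, (v>>8)&0xFF=46, v&0xFF=E7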